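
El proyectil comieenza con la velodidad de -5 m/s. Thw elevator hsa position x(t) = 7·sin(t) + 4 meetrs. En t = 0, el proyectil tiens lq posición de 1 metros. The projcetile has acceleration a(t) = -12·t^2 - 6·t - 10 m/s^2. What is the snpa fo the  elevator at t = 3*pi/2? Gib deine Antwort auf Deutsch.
Ausgehend von der Position x(t) = 7·sin(t) + 4, nehmen wir 4 Ableitungen. Durch Ableiten von der Position erhalten wir die Geschwindigkeit: v(t) = 7·cos(t). Durch Ableiten von der Geschwindigkeit erhalten wir die Beschleunigung: a(t) = -7·sin(t). Die Ableitung von der Beschleunigung ergibt den Ruck: j(t) = -7·cos(t). Mit d/dt von j(t) finden wir s(t) = 7·sin(t). Mit s(t) = 7·sin(t) und Einsetzen von t = 3*pi/2, finden wir s = -7.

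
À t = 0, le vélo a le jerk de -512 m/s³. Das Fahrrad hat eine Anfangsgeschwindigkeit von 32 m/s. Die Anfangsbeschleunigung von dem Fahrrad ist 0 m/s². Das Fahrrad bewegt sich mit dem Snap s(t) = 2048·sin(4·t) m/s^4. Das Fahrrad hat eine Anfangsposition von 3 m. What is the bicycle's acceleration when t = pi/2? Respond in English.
We must find the integral of our snap equation s(t) = 2048·sin(4·t) 2 times. Integrating snap and using the initial condition j(0) = -512, we get j(t) = -512·cos(4·t). Integrating jerk and using the initial condition a(0) = 0, we get a(t) = -128·sin(4·t). From the given acceleration equation a(t) = -128·sin(4·t), we substitute t = pi/2 to get a = 0.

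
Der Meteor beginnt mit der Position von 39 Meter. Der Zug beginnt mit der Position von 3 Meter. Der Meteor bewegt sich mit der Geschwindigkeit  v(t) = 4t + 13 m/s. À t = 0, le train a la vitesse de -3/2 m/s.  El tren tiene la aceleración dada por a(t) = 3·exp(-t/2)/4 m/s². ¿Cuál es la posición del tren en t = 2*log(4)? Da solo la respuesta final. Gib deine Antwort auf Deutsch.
Die Antwort ist 3/4.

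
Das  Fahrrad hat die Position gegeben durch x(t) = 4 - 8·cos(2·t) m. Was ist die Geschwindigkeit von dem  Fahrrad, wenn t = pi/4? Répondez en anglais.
To solve this, we need to take 1 derivative of our position equation x(t) = 4 - 8·cos(2·t). Taking d/dt of x(t), we find v(t) = 16·sin(2·t). Using v(t) = 16·sin(2·t) and substituting t = pi/4, we find v = 16.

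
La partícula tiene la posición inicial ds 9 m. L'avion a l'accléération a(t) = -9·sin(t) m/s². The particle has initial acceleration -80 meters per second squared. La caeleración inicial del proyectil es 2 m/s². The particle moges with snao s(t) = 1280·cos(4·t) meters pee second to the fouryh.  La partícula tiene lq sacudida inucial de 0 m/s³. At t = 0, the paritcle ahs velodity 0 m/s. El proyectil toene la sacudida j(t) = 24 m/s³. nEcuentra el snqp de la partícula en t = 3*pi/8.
De la ecuación del snap s(t) = 1280·cos(4·t), sustituimos t = 3*pi/8 para obtener s = 0.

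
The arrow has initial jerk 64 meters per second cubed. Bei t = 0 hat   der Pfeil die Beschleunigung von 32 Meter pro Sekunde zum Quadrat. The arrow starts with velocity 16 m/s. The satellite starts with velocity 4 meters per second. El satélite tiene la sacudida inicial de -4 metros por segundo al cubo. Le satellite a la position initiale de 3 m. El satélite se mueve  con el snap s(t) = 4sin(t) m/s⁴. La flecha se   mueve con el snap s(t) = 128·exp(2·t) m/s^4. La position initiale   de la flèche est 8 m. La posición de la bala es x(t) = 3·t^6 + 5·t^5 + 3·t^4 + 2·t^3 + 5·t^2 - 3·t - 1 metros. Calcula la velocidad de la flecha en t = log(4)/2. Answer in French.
Pour résoudre ceci, nous devons prendre 3 primitives de notre équation du snap s(t) = 128·exp(2·t). En intégrant le snap et en utilisant la condition initiale j(0) = 64, nous obtenons j(t) = 64·exp(2·t). En prenant ∫j(t)dt et en appliquant a(0) = 32, nous trouvons a(t) = 32·exp(2·t). En intégrant l'accélération et en utilisant la condition initiale v(0) = 16, nous obtenons v(t) = 16·exp(2·t). En utilisant v(t) = 16·exp(2·t) et en substituant t = log(4)/2, nous trouvons v = 64.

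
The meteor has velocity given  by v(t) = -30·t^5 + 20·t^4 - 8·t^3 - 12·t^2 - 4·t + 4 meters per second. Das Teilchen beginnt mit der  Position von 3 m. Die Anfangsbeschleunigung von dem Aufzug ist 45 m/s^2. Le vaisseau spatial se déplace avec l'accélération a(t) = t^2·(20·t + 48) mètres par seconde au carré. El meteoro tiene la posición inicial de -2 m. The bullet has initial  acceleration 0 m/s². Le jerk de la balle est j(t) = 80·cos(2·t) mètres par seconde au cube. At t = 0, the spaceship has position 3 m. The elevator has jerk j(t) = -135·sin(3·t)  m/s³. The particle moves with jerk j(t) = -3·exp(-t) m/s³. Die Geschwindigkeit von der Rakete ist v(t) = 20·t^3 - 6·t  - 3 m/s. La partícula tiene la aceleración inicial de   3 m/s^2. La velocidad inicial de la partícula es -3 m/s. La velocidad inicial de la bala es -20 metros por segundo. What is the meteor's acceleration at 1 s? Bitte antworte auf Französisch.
Nous devons dériver notre équation de la vitesse v(t) = -30·t^5 + 20·t^4 - 8·t^3 - 12·t^2 - 4·t + 4 1 fois. En dérivant la vitesse, nous obtenons l'accélération: a(t) = -150·t^4 + 80·t^3 - 24·t^2 - 24·t - 4. Nous avons l'accélération a(t) = -150·t^4 + 80·t^3 - 24·t^2 - 24·t - 4. En substituant t = 1: a(1) = -122.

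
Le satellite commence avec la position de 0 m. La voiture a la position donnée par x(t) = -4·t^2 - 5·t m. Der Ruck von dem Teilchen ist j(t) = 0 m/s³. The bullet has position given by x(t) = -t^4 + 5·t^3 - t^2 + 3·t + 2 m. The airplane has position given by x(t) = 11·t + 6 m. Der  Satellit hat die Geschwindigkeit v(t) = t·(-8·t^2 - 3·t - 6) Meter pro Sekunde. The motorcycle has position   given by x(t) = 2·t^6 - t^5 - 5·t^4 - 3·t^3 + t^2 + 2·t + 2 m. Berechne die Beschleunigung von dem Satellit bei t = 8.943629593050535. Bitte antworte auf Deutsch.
Ausgehend von der Geschwindigkeit v(t) = t·(-8·t^2 - 3·t - 6), nehmen wir 1 Ableitung. Mit d/dt von v(t) finden wir a(t) = -8·t^2 + t·(-16·t - 3) - 3·t - 6. Wir haben die Beschleunigung a(t) = -8·t^2 + t·(-16·t - 3) - 3·t - 6. Durch Einsetzen von t = 8.943629593050535: a(8.943629593050535) = -1979.38602470285.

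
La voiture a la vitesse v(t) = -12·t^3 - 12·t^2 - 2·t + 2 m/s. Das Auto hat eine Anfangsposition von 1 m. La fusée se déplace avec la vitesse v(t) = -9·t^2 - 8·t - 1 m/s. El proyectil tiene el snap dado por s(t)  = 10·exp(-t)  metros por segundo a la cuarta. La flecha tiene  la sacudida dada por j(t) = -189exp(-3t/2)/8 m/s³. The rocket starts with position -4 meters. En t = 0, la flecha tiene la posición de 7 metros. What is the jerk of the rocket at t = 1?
Starting from velocity v(t) = -9·t^2 - 8·t - 1, we take 2 derivatives. Taking d/dt of v(t), we find a(t) = -18·t - 8. Taking d/dt of a(t), we find j(t) = -18. Using j(t) = -18 and substituting t = 1, we find j = -18.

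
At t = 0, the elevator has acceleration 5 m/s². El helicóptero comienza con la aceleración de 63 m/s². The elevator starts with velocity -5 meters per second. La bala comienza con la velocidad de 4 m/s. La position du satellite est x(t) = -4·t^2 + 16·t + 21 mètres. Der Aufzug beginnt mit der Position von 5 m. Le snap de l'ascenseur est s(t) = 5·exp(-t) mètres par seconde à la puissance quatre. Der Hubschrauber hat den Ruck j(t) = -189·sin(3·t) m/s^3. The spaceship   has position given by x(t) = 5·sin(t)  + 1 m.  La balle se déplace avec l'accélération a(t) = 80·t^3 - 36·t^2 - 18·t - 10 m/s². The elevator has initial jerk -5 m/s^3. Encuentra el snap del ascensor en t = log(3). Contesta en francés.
Nous avons le snap s(t) = 5·exp(-t). En substituant t = log(3): s(log(3)) = 5/3.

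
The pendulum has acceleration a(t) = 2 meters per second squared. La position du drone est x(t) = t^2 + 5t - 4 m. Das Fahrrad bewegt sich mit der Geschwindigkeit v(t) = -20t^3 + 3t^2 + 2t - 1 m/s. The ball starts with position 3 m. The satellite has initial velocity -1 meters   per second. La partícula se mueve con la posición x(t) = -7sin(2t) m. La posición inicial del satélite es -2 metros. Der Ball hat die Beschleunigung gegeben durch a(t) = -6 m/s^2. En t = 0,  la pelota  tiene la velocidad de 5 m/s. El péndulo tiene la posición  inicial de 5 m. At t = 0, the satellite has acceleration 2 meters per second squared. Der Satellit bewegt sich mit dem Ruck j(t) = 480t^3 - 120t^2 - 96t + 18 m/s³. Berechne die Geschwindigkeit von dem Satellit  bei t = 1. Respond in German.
Ausgehend von dem Ruck j(t) = 480·t^3 - 120·t^2 - 96·t + 18, nehmen wir 2 Stammfunktionen. Durch Integration von dem Ruck und Verwendung der Anfangsbedingung a(0) = 2, erhalten wir a(t) = 120·t^4 - 40·t^3 - 48·t^2 + 18·t + 2. Durch Integration von der Beschleunigung und Verwendung der Anfangsbedingung v(0) = -1, erhalten wir v(t) = 24·t^5 - 10·t^4 - 16·t^3 + 9·t^2 + 2·t - 1. Aus der Gleichung für die Geschwindigkeit v(t) = 24·t^5 - 10·t^4 - 16·t^3 + 9·t^2 + 2·t - 1, setzen wir t = 1 ein und erhalten v = 8.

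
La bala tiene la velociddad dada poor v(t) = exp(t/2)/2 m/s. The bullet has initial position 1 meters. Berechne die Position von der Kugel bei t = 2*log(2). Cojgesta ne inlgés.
We need to integrate our velocity equation v(t) = exp(t/2)/2 1 time. Taking ∫v(t)dt and applying x(0) = 1, we find x(t) = exp(t/2). From the given position equation x(t) = exp(t/2), we substitute t = 2*log(2) to get x = 2.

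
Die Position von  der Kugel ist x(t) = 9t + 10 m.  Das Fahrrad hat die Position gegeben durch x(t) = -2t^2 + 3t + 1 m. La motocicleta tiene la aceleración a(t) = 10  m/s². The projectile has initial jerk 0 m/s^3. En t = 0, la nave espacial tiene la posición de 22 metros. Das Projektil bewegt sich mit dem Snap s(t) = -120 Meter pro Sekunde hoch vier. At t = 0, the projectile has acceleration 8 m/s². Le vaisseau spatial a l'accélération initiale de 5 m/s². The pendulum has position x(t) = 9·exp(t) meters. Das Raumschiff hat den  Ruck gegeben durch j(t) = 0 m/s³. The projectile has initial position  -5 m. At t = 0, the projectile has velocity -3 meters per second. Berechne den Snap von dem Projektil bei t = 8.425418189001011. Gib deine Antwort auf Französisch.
Nous avons le snap s(t) = -120. En substituant t = 8.425418189001011: s(8.425418189001011) = -120.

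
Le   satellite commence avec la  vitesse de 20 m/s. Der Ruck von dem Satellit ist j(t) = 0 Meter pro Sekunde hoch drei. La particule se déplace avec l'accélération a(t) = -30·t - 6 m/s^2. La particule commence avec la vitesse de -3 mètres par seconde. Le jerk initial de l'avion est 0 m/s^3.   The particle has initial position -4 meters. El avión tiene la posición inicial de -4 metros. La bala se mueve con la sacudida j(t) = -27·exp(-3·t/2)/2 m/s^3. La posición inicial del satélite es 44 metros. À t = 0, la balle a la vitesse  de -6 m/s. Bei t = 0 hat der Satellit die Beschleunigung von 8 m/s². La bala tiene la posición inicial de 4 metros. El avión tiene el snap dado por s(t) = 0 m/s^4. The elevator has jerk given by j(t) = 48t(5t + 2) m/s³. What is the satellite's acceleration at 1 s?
We must find the integral of our jerk equation j(t) = 0 1 time. Finding the antiderivative of j(t) and using a(0) = 8: a(t) = 8. From the given acceleration equation a(t) = 8, we substitute t = 1 to get a = 8.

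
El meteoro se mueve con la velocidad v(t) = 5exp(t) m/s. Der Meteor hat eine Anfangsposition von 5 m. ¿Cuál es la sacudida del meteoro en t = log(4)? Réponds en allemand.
Ausgehend von der Geschwindigkeit v(t) = 5·exp(t), nehmen wir 2 Ableitungen. Die Ableitung von der Geschwindigkeit ergibt die Beschleunigung: a(t) = 5·exp(t). Die Ableitung von der Beschleunigung ergibt den Ruck: j(t) = 5·exp(t). Aus der Gleichung für den Ruck j(t) = 5·exp(t), setzen wir t = log(4) ein und erhalten j = 20.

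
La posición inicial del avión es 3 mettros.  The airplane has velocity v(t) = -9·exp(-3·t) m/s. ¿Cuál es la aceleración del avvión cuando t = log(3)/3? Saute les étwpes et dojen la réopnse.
a(log(3)/3) = 9.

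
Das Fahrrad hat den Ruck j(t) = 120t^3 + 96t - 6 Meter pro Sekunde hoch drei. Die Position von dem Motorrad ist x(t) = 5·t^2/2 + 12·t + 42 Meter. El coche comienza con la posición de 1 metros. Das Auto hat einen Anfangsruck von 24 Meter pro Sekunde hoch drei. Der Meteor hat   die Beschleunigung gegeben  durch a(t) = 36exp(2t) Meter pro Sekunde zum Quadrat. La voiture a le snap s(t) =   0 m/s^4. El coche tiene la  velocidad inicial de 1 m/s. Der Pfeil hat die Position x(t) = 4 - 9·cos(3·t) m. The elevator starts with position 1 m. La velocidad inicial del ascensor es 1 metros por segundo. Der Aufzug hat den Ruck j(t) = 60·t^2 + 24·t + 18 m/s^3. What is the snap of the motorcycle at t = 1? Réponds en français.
Pour résoudre ceci, nous devons prendre 4 dérivées de notre équation de la position x(t) = 5·t^2/2 + 12·t + 42. En prenant d/dt de x(t), nous trouvons v(t) = 5·t + 12. La dérivée de la vitesse donne l'accélération: a(t) = 5. En prenant d/dt de a(t), nous trouvons j(t) = 0. La dérivée du jerk donne le snap: s(t) = 0. En utilisant s(t) = 0 et en substituant t = 1, nous trouvons s = 0.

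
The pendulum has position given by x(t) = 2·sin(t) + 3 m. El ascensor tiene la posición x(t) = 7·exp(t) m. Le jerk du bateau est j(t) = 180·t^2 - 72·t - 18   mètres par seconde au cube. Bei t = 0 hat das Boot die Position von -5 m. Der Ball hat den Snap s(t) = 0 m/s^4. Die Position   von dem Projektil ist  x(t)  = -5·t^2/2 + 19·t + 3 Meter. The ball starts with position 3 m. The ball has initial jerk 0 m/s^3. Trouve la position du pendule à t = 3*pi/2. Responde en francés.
Nous avons la position x(t) = 2·sin(t) + 3. En substituant t = 3*pi/2: x(3*pi/2) = 1.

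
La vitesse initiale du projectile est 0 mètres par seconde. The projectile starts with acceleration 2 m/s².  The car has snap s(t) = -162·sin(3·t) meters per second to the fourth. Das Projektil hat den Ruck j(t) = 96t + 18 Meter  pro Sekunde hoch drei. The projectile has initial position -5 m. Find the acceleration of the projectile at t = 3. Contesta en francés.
En partant du jerk j(t) = 96·t + 18, nous prenons 1 intégrale. En prenant ∫j(t)dt et en appliquant a(0) = 2, nous trouvons a(t) = 48·t^2 + 18·t + 2. Nous avons l'accélération a(t) = 48·t^2 + 18·t + 2. En substituant t = 3: a(3) = 488.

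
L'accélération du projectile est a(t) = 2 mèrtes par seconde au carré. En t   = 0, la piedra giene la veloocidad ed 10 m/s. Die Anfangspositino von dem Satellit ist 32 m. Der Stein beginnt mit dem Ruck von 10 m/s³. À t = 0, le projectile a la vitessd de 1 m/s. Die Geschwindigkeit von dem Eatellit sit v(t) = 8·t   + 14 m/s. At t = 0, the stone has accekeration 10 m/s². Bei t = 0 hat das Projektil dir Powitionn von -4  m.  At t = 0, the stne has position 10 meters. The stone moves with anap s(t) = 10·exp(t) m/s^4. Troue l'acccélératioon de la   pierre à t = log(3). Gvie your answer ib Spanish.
Partiendo del snap s(t) = 10·exp(t), tomamos 2 antiderivadas. La integral del snap es la sacudida. Usando j(0) = 10, obtenemos j(t) = 10·exp(t). Tomando ∫j(t)dt y aplicando a(0) = 10, encontramos a(t) = 10·exp(t). De la ecuación de la aceleración a(t) = 10·exp(t), sustituimos t = log(3) para obtener a = 30.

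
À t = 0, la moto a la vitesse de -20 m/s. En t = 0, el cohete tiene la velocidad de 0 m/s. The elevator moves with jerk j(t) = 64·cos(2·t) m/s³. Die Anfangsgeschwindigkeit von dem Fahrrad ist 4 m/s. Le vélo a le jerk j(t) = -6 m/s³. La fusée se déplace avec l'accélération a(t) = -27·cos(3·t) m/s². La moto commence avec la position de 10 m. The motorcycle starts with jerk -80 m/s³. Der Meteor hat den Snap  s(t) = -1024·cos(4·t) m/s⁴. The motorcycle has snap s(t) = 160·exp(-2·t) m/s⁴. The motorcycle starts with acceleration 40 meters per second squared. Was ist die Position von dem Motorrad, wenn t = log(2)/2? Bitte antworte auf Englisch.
To solve this, we need to take 4 antiderivatives of our snap equation s(t) = 160·exp(-2·t). The integral of snap is jerk. Using j(0) = -80, we get j(t) = -80·exp(-2·t). Taking ∫j(t)dt and applying a(0) = 40, we find a(t) = 40·exp(-2·t). Taking ∫a(t)dt and applying v(0) = -20, we find v(t) = -20·exp(-2·t). Taking ∫v(t)dt and applying x(0) = 10, we find x(t) = 10·exp(-2·t). Using x(t) = 10·exp(-2·t) and substituting t = log(2)/2, we find x = 5.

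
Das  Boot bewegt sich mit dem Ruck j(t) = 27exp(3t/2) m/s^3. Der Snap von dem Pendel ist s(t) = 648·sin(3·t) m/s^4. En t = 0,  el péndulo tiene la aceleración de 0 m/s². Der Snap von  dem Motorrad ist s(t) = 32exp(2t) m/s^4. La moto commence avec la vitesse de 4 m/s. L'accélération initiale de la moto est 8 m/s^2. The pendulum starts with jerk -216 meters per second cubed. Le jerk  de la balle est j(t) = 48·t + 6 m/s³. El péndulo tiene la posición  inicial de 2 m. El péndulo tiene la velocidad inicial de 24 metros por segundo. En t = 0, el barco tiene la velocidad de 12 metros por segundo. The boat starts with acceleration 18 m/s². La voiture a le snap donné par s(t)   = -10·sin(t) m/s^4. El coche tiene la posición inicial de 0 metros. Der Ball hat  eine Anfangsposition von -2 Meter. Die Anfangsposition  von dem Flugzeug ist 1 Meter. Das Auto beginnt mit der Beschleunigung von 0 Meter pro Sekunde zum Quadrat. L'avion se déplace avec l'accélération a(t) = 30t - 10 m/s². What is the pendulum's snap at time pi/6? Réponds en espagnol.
Usando s(t) = 648·sin(3·t) y sustituyendo t = pi/6, encontramos s = 648.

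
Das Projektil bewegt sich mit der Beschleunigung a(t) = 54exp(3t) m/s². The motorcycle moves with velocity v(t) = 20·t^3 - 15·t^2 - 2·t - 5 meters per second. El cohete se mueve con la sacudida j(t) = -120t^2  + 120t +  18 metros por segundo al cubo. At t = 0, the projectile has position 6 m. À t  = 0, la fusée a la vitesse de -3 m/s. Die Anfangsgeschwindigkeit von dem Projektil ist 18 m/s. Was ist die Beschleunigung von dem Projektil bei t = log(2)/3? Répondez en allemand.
Aus der Gleichung für die Beschleunigung a(t) = 54·exp(3·t), setzen wir t = log(2)/3 ein und erhalten a = 108.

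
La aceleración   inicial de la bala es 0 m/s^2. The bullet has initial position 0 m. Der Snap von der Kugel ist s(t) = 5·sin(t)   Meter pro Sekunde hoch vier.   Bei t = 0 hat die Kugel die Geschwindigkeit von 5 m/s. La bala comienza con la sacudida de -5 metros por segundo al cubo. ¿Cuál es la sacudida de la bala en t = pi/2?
Debemos encontrar la integral de nuestra ecuación del snap s(t) = 5·sin(t) 1 vez. Tomando ∫s(t)dt y aplicando j(0) = -5, encontramos j(t) = -5·cos(t). Usando j(t) = -5·cos(t) y sustituyendo t = pi/2, encontramos j = 0.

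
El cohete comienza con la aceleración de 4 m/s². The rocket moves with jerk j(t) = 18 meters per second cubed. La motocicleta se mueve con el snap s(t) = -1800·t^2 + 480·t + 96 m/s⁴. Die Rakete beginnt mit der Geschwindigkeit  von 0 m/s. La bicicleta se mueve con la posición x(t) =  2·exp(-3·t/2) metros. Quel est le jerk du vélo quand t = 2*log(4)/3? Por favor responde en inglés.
Starting from position x(t) = 2·exp(-3·t/2), we take 3 derivatives. The derivative of position gives velocity: v(t) = -3·exp(-3·t/2). Differentiating velocity, we get acceleration: a(t) = 9·exp(-3·t/2)/2. The derivative of acceleration gives jerk: j(t) = -27·exp(-3·t/2)/4. Using j(t) = -27·exp(-3·t/2)/4 and substituting t = 2*log(4)/3, we find j = -27/16.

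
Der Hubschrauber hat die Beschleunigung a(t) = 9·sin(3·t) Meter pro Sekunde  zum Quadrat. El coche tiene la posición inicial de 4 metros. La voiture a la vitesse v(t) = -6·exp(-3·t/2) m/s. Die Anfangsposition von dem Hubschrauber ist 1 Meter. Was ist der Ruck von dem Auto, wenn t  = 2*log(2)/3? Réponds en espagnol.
Para resolver esto, necesitamos tomar 2 derivadas de nuestra ecuación de la velocidad v(t) = -6·exp(-3·t/2). Tomando d/dt de v(t), encontramos a(t) = 9·exp(-3·t/2). Derivando la aceleración, obtenemos la sacudida: j(t) = -27·exp(-3·t/2)/2. De la ecuación de la sacudida j(t) = -27·exp(-3·t/2)/2, sustituimos t = 2*log(2)/3 para obtener j = -27/4.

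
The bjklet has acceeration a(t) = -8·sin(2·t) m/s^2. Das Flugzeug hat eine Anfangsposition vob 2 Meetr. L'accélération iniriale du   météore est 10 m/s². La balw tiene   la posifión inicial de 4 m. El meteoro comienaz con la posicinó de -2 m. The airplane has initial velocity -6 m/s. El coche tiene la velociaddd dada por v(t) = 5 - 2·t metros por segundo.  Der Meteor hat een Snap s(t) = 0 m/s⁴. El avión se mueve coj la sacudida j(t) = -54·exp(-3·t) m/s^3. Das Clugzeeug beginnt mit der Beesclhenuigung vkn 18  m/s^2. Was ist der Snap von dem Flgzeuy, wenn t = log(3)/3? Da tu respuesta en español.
Partiendo de la sacudida j(t) = -54·exp(-3·t), tomamos 1 derivada. La derivada de la sacudida da el snap: s(t) = 162·exp(-3·t). Tenemos el snap s(t) = 162·exp(-3·t). Sustituyendo t = log(3)/3: s(log(3)/3) = 54.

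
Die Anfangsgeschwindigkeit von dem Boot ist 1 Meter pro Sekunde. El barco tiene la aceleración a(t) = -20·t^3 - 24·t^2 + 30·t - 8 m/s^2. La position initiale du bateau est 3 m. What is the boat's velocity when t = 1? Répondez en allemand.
Wir müssen die Stammfunktion unserer Gleichung für die Beschleunigung a(t) = -20·t^3 - 24·t^2 + 30·t - 8 1-mal finden. Durch Integration von der Beschleunigung und Verwendung der Anfangsbedingung v(0) = 1, erhalten wir v(t) = -5·t^4 - 8·t^3 + 15·t^2 - 8·t + 1. Mit v(t) = -5·t^4 - 8·t^3 + 15·t^2 - 8·t + 1 und Einsetzen von t = 1, finden wir v = -5.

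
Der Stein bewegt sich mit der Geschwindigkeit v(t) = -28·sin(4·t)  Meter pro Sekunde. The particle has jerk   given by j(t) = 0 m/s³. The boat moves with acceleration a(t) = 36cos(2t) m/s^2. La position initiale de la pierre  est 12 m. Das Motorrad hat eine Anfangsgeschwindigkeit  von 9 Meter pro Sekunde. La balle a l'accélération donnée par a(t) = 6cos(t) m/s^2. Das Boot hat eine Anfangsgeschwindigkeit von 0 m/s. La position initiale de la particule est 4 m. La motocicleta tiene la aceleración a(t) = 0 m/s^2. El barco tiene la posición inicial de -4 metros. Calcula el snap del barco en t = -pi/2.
Para resolver esto, necesitamos tomar 2 derivadas de nuestra ecuación de la aceleración a(t) = 36·cos(2·t). Tomando d/dt de a(t), encontramos j(t) = -72·sin(2·t). Derivando la sacudida, obtenemos el snap: s(t) = -144·cos(2·t). Usando s(t) = -144·cos(2·t) y sustituyendo t = -pi/2, encontramos s = 144.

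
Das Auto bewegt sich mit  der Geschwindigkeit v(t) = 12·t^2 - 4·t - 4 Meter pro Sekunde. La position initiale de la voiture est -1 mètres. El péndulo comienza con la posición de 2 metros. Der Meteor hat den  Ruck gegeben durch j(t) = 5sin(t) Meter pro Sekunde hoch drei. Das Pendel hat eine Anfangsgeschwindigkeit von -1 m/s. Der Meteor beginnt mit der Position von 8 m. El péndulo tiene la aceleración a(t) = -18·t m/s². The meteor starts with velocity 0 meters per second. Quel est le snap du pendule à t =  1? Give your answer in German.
Um dies zu lösen, müssen wir 2 Ableitungen unserer Gleichung für die Beschleunigung a(t) = -18·t nehmen. Durch Ableiten von der Beschleunigung erhalten wir den Ruck: j(t) = -18. Durch Ableiten von dem Ruck erhalten wir den Snap: s(t) = 0. Wir haben den Snap s(t) = 0. Durch Einsetzen von t = 1: s(1) = 0.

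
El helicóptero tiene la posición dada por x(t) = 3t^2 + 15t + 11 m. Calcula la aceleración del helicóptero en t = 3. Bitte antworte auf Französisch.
Nous devons dériver notre équation de la position x(t) = 3·t^2 + 15·t + 11 2 fois. La dérivée de la position donne la vitesse: v(t) = 6·t + 15. La dérivée de la vitesse donne l'accélération: a(t) = 6. De l'équation de l'accélération a(t) = 6, nous substituons t = 3 pour obtenir a = 6.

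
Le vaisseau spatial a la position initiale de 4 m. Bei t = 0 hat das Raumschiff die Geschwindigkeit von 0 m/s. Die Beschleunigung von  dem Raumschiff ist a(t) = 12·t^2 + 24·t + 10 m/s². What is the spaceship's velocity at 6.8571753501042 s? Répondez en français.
Pour résoudre ceci, nous devons prendre 1 intégrale de notre équation de l'accélération a(t) = 12·t^2 + 24·t + 10. La primitive de l'accélération est la vitesse. En utilisant v(0) = 0, nous obtenons v(t) = 2·t·(2·t^2 + 6·t + 5). En utilisant v(t) = 2·t·(2·t^2 + 6·t + 5) et en substituant t = 6.8571753501042, nous trouvons v = 1922.54295686720.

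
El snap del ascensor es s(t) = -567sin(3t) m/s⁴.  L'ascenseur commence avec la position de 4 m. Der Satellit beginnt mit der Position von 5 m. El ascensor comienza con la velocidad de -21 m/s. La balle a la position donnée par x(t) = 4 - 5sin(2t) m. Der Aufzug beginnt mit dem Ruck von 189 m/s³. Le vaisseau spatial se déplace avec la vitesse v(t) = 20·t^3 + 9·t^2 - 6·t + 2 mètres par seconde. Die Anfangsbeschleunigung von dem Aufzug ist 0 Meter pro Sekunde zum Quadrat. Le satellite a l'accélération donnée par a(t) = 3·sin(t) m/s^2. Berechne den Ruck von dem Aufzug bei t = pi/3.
Wir müssen unsere Gleichung für den Snap s(t) = -567·sin(3·t) 1-mal integrieren. Das Integral von dem Snap ist der Ruck. Mit j(0) = 189 erhalten wir j(t) = 189·cos(3·t). Mit j(t) = 189·cos(3·t) und Einsetzen von t = pi/3, finden wir j = -189.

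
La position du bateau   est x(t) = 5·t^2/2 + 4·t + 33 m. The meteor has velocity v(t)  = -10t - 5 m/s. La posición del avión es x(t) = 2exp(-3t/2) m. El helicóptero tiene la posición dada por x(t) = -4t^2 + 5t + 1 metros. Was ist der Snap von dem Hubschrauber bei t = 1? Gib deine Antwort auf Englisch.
To solve this, we need to take 4 derivatives of our position equation x(t) = -4·t^2 + 5·t + 1. Differentiating position, we get velocity: v(t) = 5 - 8·t. Taking d/dt of v(t), we find a(t) = -8. The derivative of acceleration gives jerk: j(t) = 0. Taking d/dt of j(t), we find s(t) = 0. Using s(t) = 0 and substituting t = 1, we find s = 0.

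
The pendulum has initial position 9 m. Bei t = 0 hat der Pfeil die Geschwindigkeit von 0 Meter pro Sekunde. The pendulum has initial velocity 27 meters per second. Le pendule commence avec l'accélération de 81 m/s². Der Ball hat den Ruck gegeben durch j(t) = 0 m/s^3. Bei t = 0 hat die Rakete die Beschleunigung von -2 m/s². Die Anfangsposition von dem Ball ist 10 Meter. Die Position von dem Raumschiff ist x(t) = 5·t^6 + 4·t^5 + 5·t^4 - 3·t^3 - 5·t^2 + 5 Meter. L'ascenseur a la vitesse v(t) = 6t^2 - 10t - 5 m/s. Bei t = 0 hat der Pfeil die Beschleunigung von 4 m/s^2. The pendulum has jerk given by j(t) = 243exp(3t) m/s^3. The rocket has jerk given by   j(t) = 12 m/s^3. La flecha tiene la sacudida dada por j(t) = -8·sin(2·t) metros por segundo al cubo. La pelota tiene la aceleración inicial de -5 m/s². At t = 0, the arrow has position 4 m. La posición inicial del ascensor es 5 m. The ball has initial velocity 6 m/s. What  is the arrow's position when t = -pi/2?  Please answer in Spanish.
Necesitamos integrar nuestra ecuación de la sacudida j(t) = -8·sin(2·t) 3 veces. La integral de la sacudida, con a(0) = 4, da la aceleración: a(t) = 4·cos(2·t). Integrando la aceleración y usando la condición inicial v(0) = 0, obtenemos v(t) = 2·sin(2·t). Integrando la velocidad y usando la condición inicial x(0) = 4, obtenemos x(t) = 5 - cos(2·t). Usando x(t) = 5 - cos(2·t) y sustituyendo t = -pi/2, encontramos x = 6.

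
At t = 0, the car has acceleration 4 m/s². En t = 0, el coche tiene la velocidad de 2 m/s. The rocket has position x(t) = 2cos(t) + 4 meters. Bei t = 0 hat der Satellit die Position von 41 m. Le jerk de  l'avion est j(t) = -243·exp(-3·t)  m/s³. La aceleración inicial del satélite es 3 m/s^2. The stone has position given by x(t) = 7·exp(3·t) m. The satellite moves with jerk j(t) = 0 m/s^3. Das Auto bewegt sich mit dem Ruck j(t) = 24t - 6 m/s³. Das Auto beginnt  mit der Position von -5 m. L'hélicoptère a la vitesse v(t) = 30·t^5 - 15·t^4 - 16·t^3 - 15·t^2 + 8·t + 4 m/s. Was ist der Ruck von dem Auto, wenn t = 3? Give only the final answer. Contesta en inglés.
At t = 3, j = 66.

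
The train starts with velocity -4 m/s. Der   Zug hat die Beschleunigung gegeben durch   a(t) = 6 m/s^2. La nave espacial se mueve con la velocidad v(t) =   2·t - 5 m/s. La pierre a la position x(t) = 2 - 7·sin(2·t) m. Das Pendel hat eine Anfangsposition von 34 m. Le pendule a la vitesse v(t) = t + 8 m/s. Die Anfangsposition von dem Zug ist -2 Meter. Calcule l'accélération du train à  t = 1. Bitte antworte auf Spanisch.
Usando a(t) = 6 y sustituyendo t = 1, encontramos a = 6.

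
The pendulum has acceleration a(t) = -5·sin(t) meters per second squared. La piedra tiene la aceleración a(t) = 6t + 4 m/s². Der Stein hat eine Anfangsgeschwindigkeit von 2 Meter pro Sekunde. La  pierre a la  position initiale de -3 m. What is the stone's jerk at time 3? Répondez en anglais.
We must differentiate our acceleration equation a(t) = 6·t + 4 1 time. The derivative of acceleration gives jerk: j(t) = 6. We have jerk j(t) = 6. Substituting t = 3: j(3) = 6.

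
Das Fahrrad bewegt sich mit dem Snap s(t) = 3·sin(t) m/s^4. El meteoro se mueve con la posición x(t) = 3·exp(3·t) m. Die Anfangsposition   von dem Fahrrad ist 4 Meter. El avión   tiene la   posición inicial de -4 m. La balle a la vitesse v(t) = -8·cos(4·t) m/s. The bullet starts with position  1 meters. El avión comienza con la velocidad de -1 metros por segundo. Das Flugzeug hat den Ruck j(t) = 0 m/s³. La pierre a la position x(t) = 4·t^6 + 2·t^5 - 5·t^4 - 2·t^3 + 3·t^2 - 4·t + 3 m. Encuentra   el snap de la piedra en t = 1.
Debemos derivar nuestra ecuación de la posición x(t) = 4·t^6 + 2·t^5 - 5·t^4 - 2·t^3 + 3·t^2 - 4·t + 3 4 veces. Derivando la posición, obtenemos la velocidad: v(t) = 24·t^5 + 10·t^4 - 20·t^3 - 6·t^2 + 6·t - 4. Tomando d/dt de v(t), encontramos a(t) = 120·t^4 + 40·t^3 - 60·t^2 - 12·t + 6. La derivada de la aceleración da la sacudida: j(t) = 480·t^3 + 120·t^2 - 120·t - 12. La derivada de la sacudida da el snap: s(t) = 1440·t^2 + 240·t - 120. De la ecuación del snap s(t) = 1440·t^2 + 240·t - 120, sustituimos t = 1 para obtener s = 1560.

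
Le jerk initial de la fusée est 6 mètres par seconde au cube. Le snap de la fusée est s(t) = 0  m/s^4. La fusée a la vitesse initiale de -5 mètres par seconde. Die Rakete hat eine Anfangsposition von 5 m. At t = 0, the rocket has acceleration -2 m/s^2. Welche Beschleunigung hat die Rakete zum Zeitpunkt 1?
Wir müssen unsere Gleichung für den Snap s(t) = 0 2-mal integrieren. Das Integral von dem Snap, mit j(0) = 6, ergibt den Ruck: j(t) = 6. Mit ∫j(t)dt und Anwendung von a(0) = -2, finden wir a(t) = 6·t - 2. Aus der Gleichung für die Beschleunigung a(t) = 6·t - 2, setzen wir t = 1 ein und erhalten a = 4.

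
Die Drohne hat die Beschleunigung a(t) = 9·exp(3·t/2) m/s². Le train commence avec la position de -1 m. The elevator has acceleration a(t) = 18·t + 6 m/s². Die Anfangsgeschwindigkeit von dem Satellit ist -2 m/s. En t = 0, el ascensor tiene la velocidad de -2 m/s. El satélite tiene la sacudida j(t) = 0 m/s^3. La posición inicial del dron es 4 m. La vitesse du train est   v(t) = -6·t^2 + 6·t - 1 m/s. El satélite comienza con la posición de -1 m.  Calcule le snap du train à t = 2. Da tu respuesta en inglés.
Starting from velocity v(t) = -6·t^2 + 6·t - 1, we take 3 derivatives. Differentiating velocity, we get acceleration: a(t) = 6 - 12·t. The derivative of acceleration gives jerk: j(t) = -12. The derivative of jerk gives snap: s(t) = 0. Using s(t) = 0 and substituting t = 2, we find s = 0.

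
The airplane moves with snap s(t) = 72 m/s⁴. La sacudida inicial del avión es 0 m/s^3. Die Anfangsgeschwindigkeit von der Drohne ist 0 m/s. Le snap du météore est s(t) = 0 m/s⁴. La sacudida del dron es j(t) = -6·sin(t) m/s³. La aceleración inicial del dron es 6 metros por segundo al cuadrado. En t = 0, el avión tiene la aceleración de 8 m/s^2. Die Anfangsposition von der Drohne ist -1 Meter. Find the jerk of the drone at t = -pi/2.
Using j(t) = -6·sin(t) and substituting t = -pi/2, we find j = 6.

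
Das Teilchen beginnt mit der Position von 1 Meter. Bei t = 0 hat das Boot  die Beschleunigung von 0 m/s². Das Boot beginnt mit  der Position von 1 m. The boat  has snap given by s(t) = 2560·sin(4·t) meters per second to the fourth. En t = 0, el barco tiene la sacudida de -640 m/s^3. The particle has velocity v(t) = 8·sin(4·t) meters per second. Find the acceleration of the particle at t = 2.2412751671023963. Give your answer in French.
En partant de la vitesse v(t) = 8·sin(4·t), nous prenons 1 dérivée. En prenant d/dt de v(t), nous trouvons a(t) = 32·cos(4·t). Nous avons l'accélération a(t) = 32·cos(4·t). En substituant t = 2.2412751671023963: a(2.2412751671023963) = -28.6782629219667.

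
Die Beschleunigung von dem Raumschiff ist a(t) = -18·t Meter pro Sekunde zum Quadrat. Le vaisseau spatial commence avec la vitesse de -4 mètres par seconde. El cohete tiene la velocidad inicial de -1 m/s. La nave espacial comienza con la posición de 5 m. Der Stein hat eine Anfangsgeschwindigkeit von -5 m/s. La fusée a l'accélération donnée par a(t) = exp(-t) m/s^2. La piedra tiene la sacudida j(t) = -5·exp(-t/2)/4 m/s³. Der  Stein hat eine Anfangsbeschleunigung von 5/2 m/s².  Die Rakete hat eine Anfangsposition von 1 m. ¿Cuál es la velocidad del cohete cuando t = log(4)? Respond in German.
Ausgehend von der Beschleunigung a(t) = exp(-t), nehmen wir 1 Integral. Mit ∫a(t)dt und Anwendung von v(0) = -1, finden wir v(t) = -exp(-t). Mit v(t) = -exp(-t) und Einsetzen von t = log(4), finden wir v = -1/4.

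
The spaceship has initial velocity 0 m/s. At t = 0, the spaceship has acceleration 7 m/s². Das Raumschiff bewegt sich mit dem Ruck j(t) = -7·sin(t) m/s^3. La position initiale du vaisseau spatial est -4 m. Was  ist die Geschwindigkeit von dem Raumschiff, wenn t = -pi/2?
Wir müssen das Integral unserer Gleichung für den Ruck j(t) = -7·sin(t) 2-mal finden. Mit ∫j(t)dt und Anwendung von a(0) = 7, finden wir a(t) = 7·cos(t). Mit ∫a(t)dt und Anwendung von v(0) = 0, finden wir v(t) = 7·sin(t). Mit v(t) = 7·sin(t) und Einsetzen von t = -pi/2, finden wir v = -7.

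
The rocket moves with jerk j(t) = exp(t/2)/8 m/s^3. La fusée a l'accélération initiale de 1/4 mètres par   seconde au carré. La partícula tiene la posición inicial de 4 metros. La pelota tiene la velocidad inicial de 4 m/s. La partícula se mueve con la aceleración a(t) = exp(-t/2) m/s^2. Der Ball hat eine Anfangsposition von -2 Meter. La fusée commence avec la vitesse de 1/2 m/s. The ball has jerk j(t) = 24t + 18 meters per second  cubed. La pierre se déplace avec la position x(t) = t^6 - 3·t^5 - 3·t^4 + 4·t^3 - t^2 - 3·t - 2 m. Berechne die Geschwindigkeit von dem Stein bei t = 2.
Ausgehend von der Position x(t) = t^6 - 3·t^5 - 3·t^4 + 4·t^3 - t^2 - 3·t - 2, nehmen wir 1 Ableitung. Mit d/dt von x(t) finden wir v(t) = 6·t^5 - 15·t^4 - 12·t^3 + 12·t^2 - 2·t - 3. Aus der Gleichung für die Geschwindigkeit v(t) = 6·t^5 - 15·t^4 - 12·t^3 + 12·t^2 - 2·t - 3, setzen wir t = 2 ein und erhalten v = -103.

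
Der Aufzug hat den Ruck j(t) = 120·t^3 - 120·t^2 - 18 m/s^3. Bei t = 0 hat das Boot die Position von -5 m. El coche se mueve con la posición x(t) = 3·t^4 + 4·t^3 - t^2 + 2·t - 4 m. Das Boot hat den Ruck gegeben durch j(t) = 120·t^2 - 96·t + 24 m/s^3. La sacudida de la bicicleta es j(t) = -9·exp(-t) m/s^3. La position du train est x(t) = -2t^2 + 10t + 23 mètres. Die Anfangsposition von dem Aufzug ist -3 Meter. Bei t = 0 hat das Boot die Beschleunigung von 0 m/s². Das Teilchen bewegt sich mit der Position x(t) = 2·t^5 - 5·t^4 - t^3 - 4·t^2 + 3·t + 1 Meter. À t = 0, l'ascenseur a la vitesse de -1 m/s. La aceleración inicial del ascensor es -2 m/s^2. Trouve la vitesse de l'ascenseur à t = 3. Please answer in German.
Um dies zu lösen, müssen wir 2 Integrale unserer Gleichung für den Ruck j(t) = 120·t^3 - 120·t^2 - 18 finden. Mit ∫j(t)dt und Anwendung von a(0) = -2, finden wir a(t) = 30·t^4 - 40·t^3 - 18·t - 2. Durch Integration von der Beschleunigung und Verwendung der Anfangsbedingung v(0) = -1, erhalten wir v(t) = 6·t^5 - 10·t^4 - 9·t^2 - 2·t - 1. Aus der Gleichung für die Geschwindigkeit v(t) = 6·t^5 - 10·t^4 - 9·t^2 - 2·t - 1, setzen wir t = 3 ein und erhalten v = 560.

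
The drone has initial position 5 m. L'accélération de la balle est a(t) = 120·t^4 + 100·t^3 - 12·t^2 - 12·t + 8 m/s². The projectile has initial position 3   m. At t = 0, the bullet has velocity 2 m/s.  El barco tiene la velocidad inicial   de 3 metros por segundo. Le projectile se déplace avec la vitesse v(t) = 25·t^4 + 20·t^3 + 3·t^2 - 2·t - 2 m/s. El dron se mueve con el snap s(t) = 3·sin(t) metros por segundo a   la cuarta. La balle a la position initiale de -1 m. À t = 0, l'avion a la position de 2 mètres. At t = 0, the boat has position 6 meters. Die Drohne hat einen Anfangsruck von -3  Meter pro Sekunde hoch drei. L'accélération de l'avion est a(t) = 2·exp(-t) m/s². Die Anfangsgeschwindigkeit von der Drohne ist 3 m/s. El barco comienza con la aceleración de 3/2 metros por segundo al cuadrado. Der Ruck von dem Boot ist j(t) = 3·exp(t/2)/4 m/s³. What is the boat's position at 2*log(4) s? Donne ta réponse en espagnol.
Necesitamos integrar nuestra ecuación de la sacudida j(t) = 3·exp(t/2)/4 3 veces. La antiderivada de la sacudida es la aceleración. Usando a(0) = 3/2, obtenemos a(t) = 3·exp(t/2)/2. Tomando ∫a(t)dt y aplicando v(0) = 3, encontramos v(t) = 3·exp(t/2). La integral de la velocidad, con x(0) = 6, da la posición: x(t) = 6·exp(t/2). De la ecuación de la posición x(t) = 6·exp(t/2), sustituimos t = 2*log(4) para obtener x = 24.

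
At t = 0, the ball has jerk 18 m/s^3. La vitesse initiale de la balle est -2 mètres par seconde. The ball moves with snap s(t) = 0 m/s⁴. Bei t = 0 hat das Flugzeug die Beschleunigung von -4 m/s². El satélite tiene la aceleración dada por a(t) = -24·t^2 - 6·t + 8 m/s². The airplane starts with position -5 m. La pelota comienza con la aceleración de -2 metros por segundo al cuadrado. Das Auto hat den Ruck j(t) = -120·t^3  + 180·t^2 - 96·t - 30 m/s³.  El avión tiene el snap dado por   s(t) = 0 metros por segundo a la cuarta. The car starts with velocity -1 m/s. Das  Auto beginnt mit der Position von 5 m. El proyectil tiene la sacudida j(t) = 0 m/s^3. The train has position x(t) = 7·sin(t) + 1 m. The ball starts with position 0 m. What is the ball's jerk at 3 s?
Starting from snap s(t) = 0, we take 1 integral. Finding the antiderivative of s(t) and using j(0) = 18: j(t) = 18. From the given jerk equation j(t) = 18, we substitute t = 3 to get j = 18.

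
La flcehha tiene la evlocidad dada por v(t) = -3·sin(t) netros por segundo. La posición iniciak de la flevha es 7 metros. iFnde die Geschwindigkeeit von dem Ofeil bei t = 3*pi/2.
Aus der Gleichung für die Geschwindigkeit v(t) = -3·sin(t), setzen wir t = 3*pi/2 ein und erhalten v = 3.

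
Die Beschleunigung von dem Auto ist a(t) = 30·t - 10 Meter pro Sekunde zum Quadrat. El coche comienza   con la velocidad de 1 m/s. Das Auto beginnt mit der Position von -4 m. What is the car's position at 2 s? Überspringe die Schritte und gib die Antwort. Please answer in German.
x(2) = 18.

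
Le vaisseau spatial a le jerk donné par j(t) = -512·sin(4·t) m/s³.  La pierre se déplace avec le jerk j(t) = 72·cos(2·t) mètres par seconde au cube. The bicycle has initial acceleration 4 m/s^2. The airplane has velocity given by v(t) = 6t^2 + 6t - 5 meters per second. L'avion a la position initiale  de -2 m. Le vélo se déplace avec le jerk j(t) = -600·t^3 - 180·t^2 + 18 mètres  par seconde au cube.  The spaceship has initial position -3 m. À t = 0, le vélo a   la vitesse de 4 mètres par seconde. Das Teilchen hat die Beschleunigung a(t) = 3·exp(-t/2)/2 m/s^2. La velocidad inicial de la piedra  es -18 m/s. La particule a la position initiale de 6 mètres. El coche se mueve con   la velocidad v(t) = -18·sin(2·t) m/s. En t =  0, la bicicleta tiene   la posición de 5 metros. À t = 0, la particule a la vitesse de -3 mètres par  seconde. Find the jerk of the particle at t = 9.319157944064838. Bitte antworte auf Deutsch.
Um dies zu lösen, müssen wir 1 Ableitung unserer Gleichung für die Beschleunigung a(t) = 3·exp(-t/2)/2 nehmen. Die Ableitung von der Beschleunigung ergibt den Ruck: j(t) = -3·exp(-t/2)/4. Aus der Gleichung für den Ruck j(t) = -3·exp(-t/2)/4, setzen wir t = 9.319157944064838 ein und erhalten j = -0.00710283666471552.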